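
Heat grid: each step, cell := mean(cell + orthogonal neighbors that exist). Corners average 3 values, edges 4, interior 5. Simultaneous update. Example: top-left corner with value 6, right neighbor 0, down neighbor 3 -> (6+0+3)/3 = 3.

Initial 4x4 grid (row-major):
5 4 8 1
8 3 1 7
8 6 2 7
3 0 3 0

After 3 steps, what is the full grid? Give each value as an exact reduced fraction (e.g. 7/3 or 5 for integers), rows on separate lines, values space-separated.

After step 1:
  17/3 5 7/2 16/3
  6 22/5 21/5 4
  25/4 19/5 19/5 4
  11/3 3 5/4 10/3
After step 2:
  50/9 557/120 541/120 77/18
  1339/240 117/25 199/50 263/60
  1183/240 17/4 341/100 227/60
  155/36 703/240 683/240 103/36
After step 3:
  11359/2160 17447/3600 15667/3600 4741/1080
  37339/7200 27757/6000 12577/3000 7391/1800
  6863/1440 12119/3000 21923/6000 6497/1800
  4379/1080 5159/1440 21683/7200 6833/2160

Answer: 11359/2160 17447/3600 15667/3600 4741/1080
37339/7200 27757/6000 12577/3000 7391/1800
6863/1440 12119/3000 21923/6000 6497/1800
4379/1080 5159/1440 21683/7200 6833/2160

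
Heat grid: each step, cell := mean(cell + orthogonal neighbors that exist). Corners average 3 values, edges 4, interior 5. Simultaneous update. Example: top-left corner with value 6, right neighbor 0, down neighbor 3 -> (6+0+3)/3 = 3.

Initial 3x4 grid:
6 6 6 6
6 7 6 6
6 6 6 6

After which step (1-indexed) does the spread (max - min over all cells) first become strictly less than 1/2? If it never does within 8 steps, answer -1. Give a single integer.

Step 1: max=25/4, min=6, spread=1/4
  -> spread < 1/2 first at step 1
Step 2: max=623/100, min=6, spread=23/100
Step 3: max=29611/4800, min=2413/400, spread=131/960
Step 4: max=265751/43200, min=43591/7200, spread=841/8640
Step 5: max=106222051/17280000, min=8733373/1440000, spread=56863/691200
Step 6: max=954654341/155520000, min=78749543/12960000, spread=386393/6220800
Step 7: max=381641723131/62208000000, min=31524358813/5184000000, spread=26795339/497664000
Step 8: max=22878695714129/3732480000000, min=1893326149667/311040000000, spread=254051069/5971968000

Answer: 1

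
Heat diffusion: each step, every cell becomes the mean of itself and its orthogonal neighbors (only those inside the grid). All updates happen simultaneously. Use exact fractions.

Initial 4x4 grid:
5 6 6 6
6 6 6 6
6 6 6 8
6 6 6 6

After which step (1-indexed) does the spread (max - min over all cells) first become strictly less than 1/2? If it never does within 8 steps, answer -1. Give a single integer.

Answer: 4

Derivation:
Step 1: max=20/3, min=17/3, spread=1
Step 2: max=391/60, min=103/18, spread=143/180
Step 3: max=3451/540, min=1255/216, spread=209/360
Step 4: max=340843/54000, min=37837/6480, spread=19151/40500
  -> spread < 1/2 first at step 4
Step 5: max=3054643/486000, min=5721299/972000, spread=129329/324000
Step 6: max=91058377/14580000, min=172375877/29160000, spread=3246959/9720000
Step 7: max=680303599/109350000, min=207863129/34992000, spread=81950189/291600000
Step 8: max=81312973891/13122000000, min=6257203529/1049760000, spread=2065286519/8748000000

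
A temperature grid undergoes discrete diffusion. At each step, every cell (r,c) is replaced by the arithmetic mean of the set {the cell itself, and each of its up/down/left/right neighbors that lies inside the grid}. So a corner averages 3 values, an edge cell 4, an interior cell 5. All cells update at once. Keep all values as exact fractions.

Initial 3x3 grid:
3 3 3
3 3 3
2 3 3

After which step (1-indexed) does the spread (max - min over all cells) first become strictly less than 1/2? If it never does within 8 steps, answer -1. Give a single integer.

Answer: 1

Derivation:
Step 1: max=3, min=8/3, spread=1/3
  -> spread < 1/2 first at step 1
Step 2: max=3, min=49/18, spread=5/18
Step 3: max=3, min=607/216, spread=41/216
Step 4: max=1069/360, min=36749/12960, spread=347/2592
Step 5: max=10643/3600, min=2225863/777600, spread=2921/31104
Step 6: max=1270517/432000, min=134139461/46656000, spread=24611/373248
Step 7: max=28503259/9720000, min=8079357967/2799360000, spread=207329/4478976
Step 8: max=1516398401/518400000, min=485854847549/167961600000, spread=1746635/53747712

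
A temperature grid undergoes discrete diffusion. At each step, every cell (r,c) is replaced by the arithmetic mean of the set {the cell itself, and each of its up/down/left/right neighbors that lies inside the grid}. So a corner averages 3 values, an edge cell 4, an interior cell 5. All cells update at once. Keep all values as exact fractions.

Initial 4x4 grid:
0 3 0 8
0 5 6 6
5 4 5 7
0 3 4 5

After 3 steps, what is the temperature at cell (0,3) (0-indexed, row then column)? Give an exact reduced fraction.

Step 1: cell (0,3) = 14/3
Step 2: cell (0,3) = 47/9
Step 3: cell (0,3) = 10399/2160
Full grid after step 3:
  413/180 2351/800 29887/7200 10399/2160
  2101/800 1691/500 26689/6000 19091/3600
  20677/7200 21949/6000 14053/3000 3791/720
  6499/2160 6343/1800 1603/360 5491/1080

Answer: 10399/2160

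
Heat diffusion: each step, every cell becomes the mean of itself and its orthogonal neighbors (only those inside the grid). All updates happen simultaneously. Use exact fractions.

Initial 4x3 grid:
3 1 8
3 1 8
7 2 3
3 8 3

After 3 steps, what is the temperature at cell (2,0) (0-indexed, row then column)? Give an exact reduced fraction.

Step 1: cell (2,0) = 15/4
Step 2: cell (2,0) = 349/80
Step 3: cell (2,0) = 9529/2400
Full grid after step 3:
  701/216 18023/4800 1817/432
  25787/7200 3741/1000 15581/3600
  9529/2400 25351/6000 7603/1800
  1093/240 15581/3600 2413/540

Answer: 9529/2400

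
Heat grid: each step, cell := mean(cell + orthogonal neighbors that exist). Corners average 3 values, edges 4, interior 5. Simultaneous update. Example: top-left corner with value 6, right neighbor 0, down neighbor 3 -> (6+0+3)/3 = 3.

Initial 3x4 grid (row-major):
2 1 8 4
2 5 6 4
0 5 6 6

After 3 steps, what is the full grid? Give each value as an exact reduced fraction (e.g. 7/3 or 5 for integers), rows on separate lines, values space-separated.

Answer: 1567/540 27241/7200 33431/7200 11063/2160
4793/1600 7611/2000 14729/3000 9349/1800
841/270 28841/7200 35231/7200 11483/2160

Derivation:
After step 1:
  5/3 4 19/4 16/3
  9/4 19/5 29/5 5
  7/3 4 23/4 16/3
After step 2:
  95/36 853/240 1193/240 181/36
  201/80 397/100 251/50 161/30
  103/36 953/240 1253/240 193/36
After step 3:
  1567/540 27241/7200 33431/7200 11063/2160
  4793/1600 7611/2000 14729/3000 9349/1800
  841/270 28841/7200 35231/7200 11483/2160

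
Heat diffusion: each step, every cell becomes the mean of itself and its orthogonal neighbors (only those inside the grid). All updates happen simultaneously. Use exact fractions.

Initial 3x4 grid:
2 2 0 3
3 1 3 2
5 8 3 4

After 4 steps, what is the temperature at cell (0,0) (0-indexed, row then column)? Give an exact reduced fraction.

Step 1: cell (0,0) = 7/3
Step 2: cell (0,0) = 19/9
Step 3: cell (0,0) = 703/270
Step 4: cell (0,0) = 340279/129600
Full grid after step 4:
  340279/129600 550649/216000 494389/216000 153757/64800
  2767861/864000 1055939/360000 128983/45000 284687/108000
  462679/129600 772649/216000 77321/24000 67619/21600

Answer: 340279/129600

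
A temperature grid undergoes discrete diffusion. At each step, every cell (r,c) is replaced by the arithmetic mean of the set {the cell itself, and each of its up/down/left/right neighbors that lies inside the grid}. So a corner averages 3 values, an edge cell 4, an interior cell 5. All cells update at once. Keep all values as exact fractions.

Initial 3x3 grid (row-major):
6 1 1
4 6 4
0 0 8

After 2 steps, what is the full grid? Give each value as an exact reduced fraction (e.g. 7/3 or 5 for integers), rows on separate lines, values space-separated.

Answer: 67/18 73/24 41/12
3 15/4 55/16
53/18 71/24 49/12

Derivation:
After step 1:
  11/3 7/2 2
  4 3 19/4
  4/3 7/2 4
After step 2:
  67/18 73/24 41/12
  3 15/4 55/16
  53/18 71/24 49/12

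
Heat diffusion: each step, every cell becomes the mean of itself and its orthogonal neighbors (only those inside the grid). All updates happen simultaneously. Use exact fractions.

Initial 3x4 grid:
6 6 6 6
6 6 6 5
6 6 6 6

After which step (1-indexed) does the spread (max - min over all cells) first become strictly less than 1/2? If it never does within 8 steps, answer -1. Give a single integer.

Step 1: max=6, min=17/3, spread=1/3
  -> spread < 1/2 first at step 1
Step 2: max=6, min=1373/240, spread=67/240
Step 3: max=6, min=12523/2160, spread=437/2160
Step 4: max=5991/1000, min=5026469/864000, spread=29951/172800
Step 5: max=20171/3375, min=45440179/7776000, spread=206761/1555200
Step 6: max=32234329/5400000, min=18206204429/3110400000, spread=14430763/124416000
Step 7: max=2574347273/432000000, min=1094636258311/186624000000, spread=139854109/1492992000
Step 8: max=231428771023/38880000000, min=65762168109749/11197440000000, spread=7114543559/89579520000

Answer: 1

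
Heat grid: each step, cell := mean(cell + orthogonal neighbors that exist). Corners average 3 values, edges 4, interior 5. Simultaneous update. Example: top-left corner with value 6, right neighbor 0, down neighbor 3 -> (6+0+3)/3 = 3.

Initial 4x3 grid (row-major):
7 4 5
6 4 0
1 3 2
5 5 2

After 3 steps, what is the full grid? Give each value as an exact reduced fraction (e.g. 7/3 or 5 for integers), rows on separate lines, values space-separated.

After step 1:
  17/3 5 3
  9/2 17/5 11/4
  15/4 3 7/4
  11/3 15/4 3
After step 2:
  91/18 64/15 43/12
  1039/240 373/100 109/40
  179/48 313/100 21/8
  67/18 161/48 17/6
After step 3:
  9829/2160 3743/900 141/40
  30319/7200 21817/6000 3799/1200
  26839/7200 9941/3000 1697/600
  389/108 46943/14400 47/16

Answer: 9829/2160 3743/900 141/40
30319/7200 21817/6000 3799/1200
26839/7200 9941/3000 1697/600
389/108 46943/14400 47/16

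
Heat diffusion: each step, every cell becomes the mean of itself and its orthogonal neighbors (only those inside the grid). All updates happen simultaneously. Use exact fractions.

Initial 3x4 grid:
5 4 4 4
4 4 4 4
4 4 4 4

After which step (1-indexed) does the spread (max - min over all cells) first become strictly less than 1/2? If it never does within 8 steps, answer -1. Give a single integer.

Answer: 1

Derivation:
Step 1: max=13/3, min=4, spread=1/3
  -> spread < 1/2 first at step 1
Step 2: max=77/18, min=4, spread=5/18
Step 3: max=905/216, min=4, spread=41/216
Step 4: max=107897/25920, min=4, spread=4217/25920
Step 5: max=6429949/1555200, min=28879/7200, spread=38417/311040
Step 6: max=384448211/93312000, min=578597/144000, spread=1903471/18662400
Step 7: max=22995869089/5598720000, min=17395759/4320000, spread=18038617/223948800
Step 8: max=1376960982851/335923200000, min=1568126759/388800000, spread=883978523/13436928000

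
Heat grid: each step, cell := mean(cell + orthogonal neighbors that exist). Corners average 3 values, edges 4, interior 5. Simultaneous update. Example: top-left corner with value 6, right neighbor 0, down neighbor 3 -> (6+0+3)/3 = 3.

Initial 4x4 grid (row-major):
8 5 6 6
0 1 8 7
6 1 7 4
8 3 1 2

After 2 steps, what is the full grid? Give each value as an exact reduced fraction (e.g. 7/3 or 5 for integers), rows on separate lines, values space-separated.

Answer: 157/36 223/48 1403/240 113/18
89/24 423/100 51/10 1403/240
503/120 89/25 437/100 1067/240
38/9 473/120 391/120 127/36

Derivation:
After step 1:
  13/3 5 25/4 19/3
  15/4 3 29/5 25/4
  15/4 18/5 21/5 5
  17/3 13/4 13/4 7/3
After step 2:
  157/36 223/48 1403/240 113/18
  89/24 423/100 51/10 1403/240
  503/120 89/25 437/100 1067/240
  38/9 473/120 391/120 127/36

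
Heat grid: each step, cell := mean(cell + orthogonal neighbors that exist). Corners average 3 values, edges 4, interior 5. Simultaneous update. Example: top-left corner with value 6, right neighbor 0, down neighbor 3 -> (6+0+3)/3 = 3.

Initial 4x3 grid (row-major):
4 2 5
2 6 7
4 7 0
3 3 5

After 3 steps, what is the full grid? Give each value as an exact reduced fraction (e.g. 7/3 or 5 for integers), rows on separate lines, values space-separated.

After step 1:
  8/3 17/4 14/3
  4 24/5 9/2
  4 4 19/4
  10/3 9/2 8/3
After step 2:
  131/36 983/240 161/36
  58/15 431/100 1123/240
  23/6 441/100 191/48
  71/18 29/8 143/36
After step 3:
  8353/2160 59461/14400 4769/1080
  3521/900 12817/3000 31393/7200
  14449/3600 8063/2000 30673/7200
  821/216 9571/2400 1667/432

Answer: 8353/2160 59461/14400 4769/1080
3521/900 12817/3000 31393/7200
14449/3600 8063/2000 30673/7200
821/216 9571/2400 1667/432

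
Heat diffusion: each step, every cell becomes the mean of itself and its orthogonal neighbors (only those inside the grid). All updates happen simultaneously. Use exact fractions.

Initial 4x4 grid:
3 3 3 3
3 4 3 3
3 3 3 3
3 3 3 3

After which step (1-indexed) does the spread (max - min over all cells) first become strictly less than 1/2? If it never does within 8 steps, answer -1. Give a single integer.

Answer: 1

Derivation:
Step 1: max=13/4, min=3, spread=1/4
  -> spread < 1/2 first at step 1
Step 2: max=161/50, min=3, spread=11/50
Step 3: max=7567/2400, min=3, spread=367/2400
Step 4: max=33971/10800, min=1813/600, spread=1337/10800
Step 5: max=1013669/324000, min=54469/18000, spread=33227/324000
Step 6: max=30374327/9720000, min=328049/108000, spread=849917/9720000
Step 7: max=908514347/291600000, min=4928533/1620000, spread=21378407/291600000
Step 8: max=27210462371/8748000000, min=1481688343/486000000, spread=540072197/8748000000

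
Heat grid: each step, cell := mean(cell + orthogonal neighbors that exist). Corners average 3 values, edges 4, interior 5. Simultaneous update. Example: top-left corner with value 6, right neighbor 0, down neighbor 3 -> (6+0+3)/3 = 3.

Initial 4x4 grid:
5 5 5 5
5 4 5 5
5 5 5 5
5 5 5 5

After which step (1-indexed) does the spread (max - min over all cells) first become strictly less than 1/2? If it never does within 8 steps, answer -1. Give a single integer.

Answer: 1

Derivation:
Step 1: max=5, min=19/4, spread=1/4
  -> spread < 1/2 first at step 1
Step 2: max=5, min=239/50, spread=11/50
Step 3: max=5, min=11633/2400, spread=367/2400
Step 4: max=2987/600, min=52429/10800, spread=1337/10800
Step 5: max=89531/18000, min=1578331/324000, spread=33227/324000
Step 6: max=535951/108000, min=47385673/9720000, spread=849917/9720000
Step 7: max=8031467/1620000, min=1424285653/291600000, spread=21378407/291600000
Step 8: max=2406311657/486000000, min=42773537629/8748000000, spread=540072197/8748000000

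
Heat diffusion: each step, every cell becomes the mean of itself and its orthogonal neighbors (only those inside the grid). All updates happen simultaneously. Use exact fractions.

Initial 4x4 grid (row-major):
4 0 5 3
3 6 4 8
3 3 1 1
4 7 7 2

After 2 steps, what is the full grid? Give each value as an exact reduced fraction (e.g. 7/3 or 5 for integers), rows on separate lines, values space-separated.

Answer: 121/36 737/240 1013/240 37/9
767/240 79/20 91/25 257/60
191/48 189/50 77/20 203/60
79/18 109/24 481/120 127/36

Derivation:
After step 1:
  7/3 15/4 3 16/3
  4 16/5 24/5 4
  13/4 4 16/5 3
  14/3 21/4 17/4 10/3
After step 2:
  121/36 737/240 1013/240 37/9
  767/240 79/20 91/25 257/60
  191/48 189/50 77/20 203/60
  79/18 109/24 481/120 127/36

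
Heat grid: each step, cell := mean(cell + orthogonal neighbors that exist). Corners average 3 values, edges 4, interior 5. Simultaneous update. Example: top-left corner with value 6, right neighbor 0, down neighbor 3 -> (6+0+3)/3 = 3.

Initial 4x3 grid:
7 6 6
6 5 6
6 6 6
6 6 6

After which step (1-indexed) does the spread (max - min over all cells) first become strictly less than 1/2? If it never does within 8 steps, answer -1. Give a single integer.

Step 1: max=19/3, min=23/4, spread=7/12
Step 2: max=55/9, min=587/100, spread=217/900
  -> spread < 1/2 first at step 2
Step 3: max=818/135, min=14137/2400, spread=3647/21600
Step 4: max=97379/16200, min=47351/8000, spread=59729/648000
Step 5: max=5828431/972000, min=12815003/2160000, spread=1233593/19440000
Step 6: max=174422377/29160000, min=32061973/5400000, spread=3219307/72900000
Step 7: max=20909051011/3499200000, min=4620995183/777600000, spread=1833163/55987200
Step 8: max=1253363585549/209952000000, min=277402929997/46656000000, spread=80806409/3359232000

Answer: 2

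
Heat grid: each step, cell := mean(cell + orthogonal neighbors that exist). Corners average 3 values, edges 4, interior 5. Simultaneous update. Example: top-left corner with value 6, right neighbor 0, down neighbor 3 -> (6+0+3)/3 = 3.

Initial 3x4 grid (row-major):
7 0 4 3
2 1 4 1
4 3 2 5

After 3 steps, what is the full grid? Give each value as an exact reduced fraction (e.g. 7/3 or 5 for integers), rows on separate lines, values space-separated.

After step 1:
  3 3 11/4 8/3
  7/2 2 12/5 13/4
  3 5/2 7/2 8/3
After step 2:
  19/6 43/16 649/240 26/9
  23/8 67/25 139/50 659/240
  3 11/4 83/30 113/36
After step 3:
  419/144 6743/2400 19909/7200 1501/540
  7033/2400 5509/2000 4103/1500 41593/14400
  23/8 3359/1200 2573/900 6229/2160

Answer: 419/144 6743/2400 19909/7200 1501/540
7033/2400 5509/2000 4103/1500 41593/14400
23/8 3359/1200 2573/900 6229/2160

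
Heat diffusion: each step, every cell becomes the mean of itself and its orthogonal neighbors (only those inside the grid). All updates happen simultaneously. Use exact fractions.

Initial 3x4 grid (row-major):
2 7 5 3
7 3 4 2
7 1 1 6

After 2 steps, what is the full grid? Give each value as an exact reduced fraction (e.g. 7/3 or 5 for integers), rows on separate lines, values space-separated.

Answer: 43/9 281/60 23/6 71/18
1169/240 97/25 189/50 157/48
17/4 77/20 3 13/4

Derivation:
After step 1:
  16/3 17/4 19/4 10/3
  19/4 22/5 3 15/4
  5 3 3 3
After step 2:
  43/9 281/60 23/6 71/18
  1169/240 97/25 189/50 157/48
  17/4 77/20 3 13/4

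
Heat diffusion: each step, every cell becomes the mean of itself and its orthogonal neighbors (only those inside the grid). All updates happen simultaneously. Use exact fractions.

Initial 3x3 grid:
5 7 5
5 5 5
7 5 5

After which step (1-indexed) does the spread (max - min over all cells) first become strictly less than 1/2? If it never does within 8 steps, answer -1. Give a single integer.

Step 1: max=17/3, min=5, spread=2/3
Step 2: max=667/120, min=31/6, spread=47/120
  -> spread < 1/2 first at step 2
Step 3: max=3001/540, min=211/40, spread=61/216
Step 4: max=178637/32400, min=114833/21600, spread=511/2592
Step 5: max=10679089/1944000, min=6939851/1296000, spread=4309/31104
Step 6: max=638183633/116640000, min=139298099/25920000, spread=36295/373248
Step 7: max=38201043901/6998400000, min=25148849059/4665600000, spread=305773/4478976
Step 8: max=2287617511397/419904000000, min=1511661929473/279936000000, spread=2575951/53747712

Answer: 2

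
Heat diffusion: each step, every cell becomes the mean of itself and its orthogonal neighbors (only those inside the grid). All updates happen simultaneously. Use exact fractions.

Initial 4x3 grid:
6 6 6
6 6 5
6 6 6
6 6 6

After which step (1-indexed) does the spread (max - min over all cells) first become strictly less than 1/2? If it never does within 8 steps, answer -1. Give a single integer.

Answer: 1

Derivation:
Step 1: max=6, min=17/3, spread=1/3
  -> spread < 1/2 first at step 1
Step 2: max=6, min=689/120, spread=31/120
Step 3: max=6, min=6269/1080, spread=211/1080
Step 4: max=10753/1800, min=631103/108000, spread=14077/108000
Step 5: max=644317/108000, min=5691593/972000, spread=5363/48600
Step 6: max=357131/60000, min=171219191/29160000, spread=93859/1166400
Step 7: max=577863533/97200000, min=10287325519/1749600000, spread=4568723/69984000
Step 8: max=17314381111/2916000000, min=618075564371/104976000000, spread=8387449/167961600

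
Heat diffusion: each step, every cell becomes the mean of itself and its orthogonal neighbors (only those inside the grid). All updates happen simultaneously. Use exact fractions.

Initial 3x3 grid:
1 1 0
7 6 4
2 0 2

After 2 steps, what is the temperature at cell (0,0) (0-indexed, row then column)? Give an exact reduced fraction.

Step 1: cell (0,0) = 3
Step 2: cell (0,0) = 3
Full grid after step 2:
  3 77/30 20/9
  17/5 151/50 77/30
  19/6 111/40 5/2

Answer: 3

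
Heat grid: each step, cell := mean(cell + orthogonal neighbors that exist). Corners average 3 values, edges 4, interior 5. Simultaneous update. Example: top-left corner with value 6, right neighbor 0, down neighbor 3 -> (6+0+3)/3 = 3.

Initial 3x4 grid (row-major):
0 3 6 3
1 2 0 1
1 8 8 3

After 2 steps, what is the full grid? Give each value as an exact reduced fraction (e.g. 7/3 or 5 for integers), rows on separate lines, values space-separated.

Answer: 61/36 593/240 749/240 97/36
127/60 147/50 157/50 749/240
109/36 469/120 169/40 7/2

Derivation:
After step 1:
  4/3 11/4 3 10/3
  1 14/5 17/5 7/4
  10/3 19/4 19/4 4
After step 2:
  61/36 593/240 749/240 97/36
  127/60 147/50 157/50 749/240
  109/36 469/120 169/40 7/2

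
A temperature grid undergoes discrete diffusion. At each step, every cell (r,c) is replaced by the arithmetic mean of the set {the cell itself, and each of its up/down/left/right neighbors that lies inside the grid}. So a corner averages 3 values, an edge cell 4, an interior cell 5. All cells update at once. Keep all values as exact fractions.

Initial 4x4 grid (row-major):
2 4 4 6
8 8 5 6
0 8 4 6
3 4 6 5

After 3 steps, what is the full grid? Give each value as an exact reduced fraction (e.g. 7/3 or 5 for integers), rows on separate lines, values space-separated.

Answer: 5333/1080 35713/7200 37913/7200 11309/2160
34093/7200 15911/3000 31739/6000 19789/3600
33797/7200 5803/1200 1637/300 773/144
8993/2160 17281/3600 3613/720 2917/540

Derivation:
After step 1:
  14/3 9/2 19/4 16/3
  9/2 33/5 27/5 23/4
  19/4 24/5 29/5 21/4
  7/3 21/4 19/4 17/3
After step 2:
  41/9 1231/240 1199/240 95/18
  1231/240 129/25 283/50 163/30
  983/240 136/25 26/5 337/60
  37/9 257/60 161/30 47/9
After step 3:
  5333/1080 35713/7200 37913/7200 11309/2160
  34093/7200 15911/3000 31739/6000 19789/3600
  33797/7200 5803/1200 1637/300 773/144
  8993/2160 17281/3600 3613/720 2917/540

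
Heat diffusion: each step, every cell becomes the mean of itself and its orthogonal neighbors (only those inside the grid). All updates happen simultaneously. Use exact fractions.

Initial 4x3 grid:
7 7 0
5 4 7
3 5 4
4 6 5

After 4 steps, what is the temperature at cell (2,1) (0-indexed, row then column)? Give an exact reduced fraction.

Answer: 8651/1800

Derivation:
Step 1: cell (2,1) = 22/5
Step 2: cell (2,1) = 49/10
Step 3: cell (2,1) = 1393/300
Step 4: cell (2,1) = 8651/1800
Full grid after step 4:
  12911/2592 47621/9600 12289/2592
  53563/10800 11471/2400 103651/21600
  25421/5400 8651/1800 33953/7200
  1525/324 202813/43200 77/16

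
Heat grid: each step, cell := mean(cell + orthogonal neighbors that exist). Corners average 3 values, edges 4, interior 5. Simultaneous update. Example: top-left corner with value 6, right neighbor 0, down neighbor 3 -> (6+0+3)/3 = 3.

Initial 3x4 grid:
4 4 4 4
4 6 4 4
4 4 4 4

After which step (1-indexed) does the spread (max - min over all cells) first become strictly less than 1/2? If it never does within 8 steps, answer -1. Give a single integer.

Step 1: max=9/2, min=4, spread=1/2
Step 2: max=223/50, min=4, spread=23/50
  -> spread < 1/2 first at step 2
Step 3: max=10411/2400, min=813/200, spread=131/480
Step 4: max=92951/21600, min=14791/3600, spread=841/4320
Step 5: max=37102051/8640000, min=2973373/720000, spread=56863/345600
Step 6: max=332574341/77760000, min=26909543/6480000, spread=386393/3110400
Step 7: max=132809723131/31104000000, min=10788358813/2592000000, spread=26795339/248832000
Step 8: max=7948775714129/1866240000000, min=649166149667/155520000000, spread=254051069/2985984000

Answer: 2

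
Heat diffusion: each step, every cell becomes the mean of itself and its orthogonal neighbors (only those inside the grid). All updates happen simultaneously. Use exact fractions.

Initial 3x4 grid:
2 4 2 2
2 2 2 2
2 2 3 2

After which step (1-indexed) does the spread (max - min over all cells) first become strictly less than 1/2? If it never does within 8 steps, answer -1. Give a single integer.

Answer: 2

Derivation:
Step 1: max=8/3, min=2, spread=2/3
Step 2: max=151/60, min=25/12, spread=13/30
  -> spread < 1/2 first at step 2
Step 3: max=1291/540, min=493/225, spread=539/2700
Step 4: max=253331/108000, min=71533/32400, spread=44663/324000
Step 5: max=2257961/972000, min=2150701/972000, spread=5363/48600
Step 6: max=4199747/1822500, min=64849477/29160000, spread=93859/1166400
Step 7: max=501975671/218700000, min=3901587293/1749600000, spread=4568723/69984000
Step 8: max=120025575631/52488000000, min=234808995637/104976000000, spread=8387449/167961600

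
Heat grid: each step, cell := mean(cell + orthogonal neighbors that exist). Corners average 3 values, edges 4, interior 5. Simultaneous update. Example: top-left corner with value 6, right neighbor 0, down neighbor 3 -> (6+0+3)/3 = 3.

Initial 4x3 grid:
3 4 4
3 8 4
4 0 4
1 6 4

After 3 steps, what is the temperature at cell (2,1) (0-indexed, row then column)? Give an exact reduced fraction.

Answer: 23351/6000

Derivation:
Step 1: cell (2,1) = 22/5
Step 2: cell (2,1) = 319/100
Step 3: cell (2,1) = 23351/6000
Full grid after step 3:
  8333/2160 62059/14400 3001/720
  14161/3600 22811/6000 1729/400
  11741/3600 23351/6000 13391/3600
  7429/2160 48019/14400 8359/2160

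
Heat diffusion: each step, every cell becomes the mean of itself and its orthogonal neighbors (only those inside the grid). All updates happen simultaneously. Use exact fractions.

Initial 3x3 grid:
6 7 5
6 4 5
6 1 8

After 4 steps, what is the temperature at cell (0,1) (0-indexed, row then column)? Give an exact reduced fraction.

Step 1: cell (0,1) = 11/2
Step 2: cell (0,1) = 221/40
Step 3: cell (0,1) = 13217/2400
Step 4: cell (0,1) = 774649/144000
Full grid after step 4:
  87779/16200 774649/144000 173933/32400
  2240447/432000 623351/120000 2225197/432000
  649207/129600 1424423/288000 647507/129600

Answer: 774649/144000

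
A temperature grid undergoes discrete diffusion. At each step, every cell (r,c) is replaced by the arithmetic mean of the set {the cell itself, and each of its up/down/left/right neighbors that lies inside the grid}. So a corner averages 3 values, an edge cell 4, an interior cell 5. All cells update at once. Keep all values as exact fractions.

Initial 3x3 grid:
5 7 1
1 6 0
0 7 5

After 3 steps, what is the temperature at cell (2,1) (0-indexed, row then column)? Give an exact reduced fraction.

Step 1: cell (2,1) = 9/2
Step 2: cell (2,1) = 461/120
Step 3: cell (2,1) = 26917/7200
Full grid after step 3:
  8327/2160 6151/1600 7867/2160
  4457/1200 22483/6000 3299/900
  3881/1080 26917/7200 1337/360

Answer: 26917/7200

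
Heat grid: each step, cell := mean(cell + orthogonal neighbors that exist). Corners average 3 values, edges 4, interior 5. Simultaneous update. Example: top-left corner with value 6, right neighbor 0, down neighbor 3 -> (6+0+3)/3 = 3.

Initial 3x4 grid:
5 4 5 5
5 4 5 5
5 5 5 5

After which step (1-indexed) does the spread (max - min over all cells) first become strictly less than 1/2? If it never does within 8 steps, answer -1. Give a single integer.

Step 1: max=5, min=9/2, spread=1/2
Step 2: max=5, min=1111/240, spread=89/240
  -> spread < 1/2 first at step 2
Step 3: max=1187/240, min=631/135, spread=587/2160
Step 4: max=11807/2400, min=608183/129600, spread=5879/25920
Step 5: max=16513/3375, min=36682447/7776000, spread=272701/1555200
Step 6: max=63190753/12960000, min=2208344033/466560000, spread=2660923/18662400
Step 7: max=419985203/86400000, min=132909470947/27993600000, spread=126629393/1119744000
Step 8: max=226289816693/46656000000, min=7992464800073/1679616000000, spread=1231748807/13436928000

Answer: 2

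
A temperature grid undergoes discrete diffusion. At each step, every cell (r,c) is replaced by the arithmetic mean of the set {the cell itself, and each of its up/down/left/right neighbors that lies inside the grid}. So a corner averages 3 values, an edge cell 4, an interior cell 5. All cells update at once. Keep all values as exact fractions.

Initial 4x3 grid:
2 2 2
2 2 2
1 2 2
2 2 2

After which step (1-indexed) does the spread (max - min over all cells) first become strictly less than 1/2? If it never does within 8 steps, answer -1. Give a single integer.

Answer: 1

Derivation:
Step 1: max=2, min=5/3, spread=1/3
  -> spread < 1/2 first at step 1
Step 2: max=2, min=209/120, spread=31/120
Step 3: max=2, min=1949/1080, spread=211/1080
Step 4: max=3553/1800, min=199103/108000, spread=14077/108000
Step 5: max=212317/108000, min=1803593/972000, spread=5363/48600
Step 6: max=117131/60000, min=54579191/29160000, spread=93859/1166400
Step 7: max=189063533/97200000, min=3288925519/1749600000, spread=4568723/69984000
Step 8: max=5650381111/2916000000, min=198171564371/104976000000, spread=8387449/167961600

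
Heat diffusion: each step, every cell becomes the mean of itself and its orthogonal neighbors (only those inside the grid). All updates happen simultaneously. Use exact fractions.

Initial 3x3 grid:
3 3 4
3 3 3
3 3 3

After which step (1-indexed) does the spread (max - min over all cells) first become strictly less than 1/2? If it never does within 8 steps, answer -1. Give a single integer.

Answer: 1

Derivation:
Step 1: max=10/3, min=3, spread=1/3
  -> spread < 1/2 first at step 1
Step 2: max=59/18, min=3, spread=5/18
Step 3: max=689/216, min=3, spread=41/216
Step 4: max=41011/12960, min=1091/360, spread=347/2592
Step 5: max=2439737/777600, min=10957/3600, spread=2921/31104
Step 6: max=145796539/46656000, min=1321483/432000, spread=24611/373248
Step 7: max=8716802033/2799360000, min=29816741/9720000, spread=207329/4478976
Step 8: max=521914752451/167961600000, min=1594001599/518400000, spread=1746635/53747712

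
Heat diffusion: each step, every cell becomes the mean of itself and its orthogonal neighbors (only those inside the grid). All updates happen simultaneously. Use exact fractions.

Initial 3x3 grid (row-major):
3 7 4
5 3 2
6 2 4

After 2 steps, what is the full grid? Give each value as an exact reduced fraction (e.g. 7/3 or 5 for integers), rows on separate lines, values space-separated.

Answer: 9/2 1043/240 71/18
1043/240 193/50 281/80
37/9 291/80 29/9

Derivation:
After step 1:
  5 17/4 13/3
  17/4 19/5 13/4
  13/3 15/4 8/3
After step 2:
  9/2 1043/240 71/18
  1043/240 193/50 281/80
  37/9 291/80 29/9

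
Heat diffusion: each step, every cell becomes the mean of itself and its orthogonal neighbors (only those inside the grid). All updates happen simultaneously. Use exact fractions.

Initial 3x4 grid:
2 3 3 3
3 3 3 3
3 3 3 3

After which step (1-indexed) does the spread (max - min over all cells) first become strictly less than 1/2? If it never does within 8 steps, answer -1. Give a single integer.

Step 1: max=3, min=8/3, spread=1/3
  -> spread < 1/2 first at step 1
Step 2: max=3, min=49/18, spread=5/18
Step 3: max=3, min=607/216, spread=41/216
Step 4: max=3, min=73543/25920, spread=4217/25920
Step 5: max=21521/7200, min=4456451/1555200, spread=38417/311040
Step 6: max=429403/144000, min=268735789/93312000, spread=1903471/18662400
Step 7: max=12844241/4320000, min=16195170911/5598720000, spread=18038617/223948800
Step 8: max=1153473241/388800000, min=974501417149/335923200000, spread=883978523/13436928000

Answer: 1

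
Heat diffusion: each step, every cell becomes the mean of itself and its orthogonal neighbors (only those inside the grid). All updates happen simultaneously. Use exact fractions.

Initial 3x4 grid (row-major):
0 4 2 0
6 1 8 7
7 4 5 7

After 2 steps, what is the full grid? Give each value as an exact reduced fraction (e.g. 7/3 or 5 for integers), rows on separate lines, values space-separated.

After step 1:
  10/3 7/4 7/2 3
  7/2 23/5 23/5 11/2
  17/3 17/4 6 19/3
After step 2:
  103/36 791/240 257/80 4
  171/40 187/50 121/25 583/120
  161/36 1231/240 1271/240 107/18

Answer: 103/36 791/240 257/80 4
171/40 187/50 121/25 583/120
161/36 1231/240 1271/240 107/18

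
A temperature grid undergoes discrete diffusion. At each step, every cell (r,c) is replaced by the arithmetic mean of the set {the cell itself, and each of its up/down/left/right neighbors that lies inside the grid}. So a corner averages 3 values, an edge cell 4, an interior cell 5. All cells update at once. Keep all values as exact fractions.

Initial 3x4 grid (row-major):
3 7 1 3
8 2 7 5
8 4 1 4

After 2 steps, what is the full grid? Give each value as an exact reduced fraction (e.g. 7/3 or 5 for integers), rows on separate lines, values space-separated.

After step 1:
  6 13/4 9/2 3
  21/4 28/5 16/5 19/4
  20/3 15/4 4 10/3
After step 2:
  29/6 387/80 279/80 49/12
  1411/240 421/100 441/100 857/240
  47/9 1201/240 857/240 145/36

Answer: 29/6 387/80 279/80 49/12
1411/240 421/100 441/100 857/240
47/9 1201/240 857/240 145/36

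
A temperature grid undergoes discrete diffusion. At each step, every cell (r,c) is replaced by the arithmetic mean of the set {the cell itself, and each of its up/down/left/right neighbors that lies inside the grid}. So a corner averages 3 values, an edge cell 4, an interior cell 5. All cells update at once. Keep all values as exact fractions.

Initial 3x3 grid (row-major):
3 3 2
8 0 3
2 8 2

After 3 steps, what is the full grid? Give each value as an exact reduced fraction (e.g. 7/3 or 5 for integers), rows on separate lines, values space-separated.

Answer: 8149/2160 5291/1800 6379/2160
53453/14400 1396/375 13601/4800
3143/720 6491/1800 7739/2160

Derivation:
After step 1:
  14/3 2 8/3
  13/4 22/5 7/4
  6 3 13/3
After step 2:
  119/36 103/30 77/36
  1099/240 72/25 263/80
  49/12 133/30 109/36
After step 3:
  8149/2160 5291/1800 6379/2160
  53453/14400 1396/375 13601/4800
  3143/720 6491/1800 7739/2160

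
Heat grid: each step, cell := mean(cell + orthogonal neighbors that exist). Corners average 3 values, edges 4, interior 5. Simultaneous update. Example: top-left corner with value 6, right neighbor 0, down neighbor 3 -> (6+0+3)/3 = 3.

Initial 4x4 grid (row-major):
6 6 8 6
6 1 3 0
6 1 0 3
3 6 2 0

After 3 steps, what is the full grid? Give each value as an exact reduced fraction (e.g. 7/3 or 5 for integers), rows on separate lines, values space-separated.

Answer: 3593/720 1867/400 15623/3600 8419/2160
10637/2400 7851/2000 19393/6000 22051/7200
627/160 6403/2000 14569/6000 571/288
907/240 739/240 1573/720 3883/2160

Derivation:
After step 1:
  6 21/4 23/4 14/3
  19/4 17/5 12/5 3
  4 14/5 9/5 3/4
  5 3 2 5/3
After step 2:
  16/3 51/10 271/60 161/36
  363/80 93/25 327/100 649/240
  331/80 3 39/20 433/240
  4 16/5 127/60 53/36
After step 3:
  3593/720 1867/400 15623/3600 8419/2160
  10637/2400 7851/2000 19393/6000 22051/7200
  627/160 6403/2000 14569/6000 571/288
  907/240 739/240 1573/720 3883/2160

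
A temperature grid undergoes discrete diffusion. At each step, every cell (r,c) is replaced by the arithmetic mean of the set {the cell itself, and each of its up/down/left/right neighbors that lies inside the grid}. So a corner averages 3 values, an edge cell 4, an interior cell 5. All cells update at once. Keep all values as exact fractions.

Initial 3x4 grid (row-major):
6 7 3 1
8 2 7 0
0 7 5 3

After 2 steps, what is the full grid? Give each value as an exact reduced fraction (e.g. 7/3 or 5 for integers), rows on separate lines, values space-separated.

After step 1:
  7 9/2 9/2 4/3
  4 31/5 17/5 11/4
  5 7/2 11/2 8/3
After step 2:
  31/6 111/20 103/30 103/36
  111/20 108/25 447/100 203/80
  25/6 101/20 113/30 131/36

Answer: 31/6 111/20 103/30 103/36
111/20 108/25 447/100 203/80
25/6 101/20 113/30 131/36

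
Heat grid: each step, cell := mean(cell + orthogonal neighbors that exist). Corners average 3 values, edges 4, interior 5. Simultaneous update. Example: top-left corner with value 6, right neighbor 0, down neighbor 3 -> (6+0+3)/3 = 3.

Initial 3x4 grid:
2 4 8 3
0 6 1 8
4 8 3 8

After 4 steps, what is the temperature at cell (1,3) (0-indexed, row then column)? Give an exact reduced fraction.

Step 1: cell (1,3) = 5
Step 2: cell (1,3) = 343/60
Step 3: cell (1,3) = 3757/720
Step 4: cell (1,3) = 228347/43200
Full grid after step 4:
  8159/2160 29329/7200 103571/21600 32777/6480
  6841/1800 52093/12000 172919/36000 228347/43200
  17743/4320 63533/14400 218467/43200 68059/12960

Answer: 228347/43200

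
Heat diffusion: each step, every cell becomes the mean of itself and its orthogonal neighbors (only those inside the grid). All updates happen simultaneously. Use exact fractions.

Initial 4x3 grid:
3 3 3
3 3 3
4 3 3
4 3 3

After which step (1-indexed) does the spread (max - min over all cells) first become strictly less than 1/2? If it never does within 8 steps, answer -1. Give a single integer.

Answer: 2

Derivation:
Step 1: max=11/3, min=3, spread=2/3
Step 2: max=125/36, min=3, spread=17/36
  -> spread < 1/2 first at step 2
Step 3: max=457/135, min=3, spread=52/135
Step 4: max=430049/129600, min=5447/1800, spread=7573/25920
Step 5: max=25497001/7776000, min=82217/27000, spread=363701/1555200
Step 6: max=1515533999/466560000, min=2207413/720000, spread=681043/3732480
Step 7: max=90350137141/27993600000, min=599082089/194400000, spread=163292653/1119744000
Step 8: max=5393675884319/1679616000000, min=18053139163/5832000000, spread=1554974443/13436928000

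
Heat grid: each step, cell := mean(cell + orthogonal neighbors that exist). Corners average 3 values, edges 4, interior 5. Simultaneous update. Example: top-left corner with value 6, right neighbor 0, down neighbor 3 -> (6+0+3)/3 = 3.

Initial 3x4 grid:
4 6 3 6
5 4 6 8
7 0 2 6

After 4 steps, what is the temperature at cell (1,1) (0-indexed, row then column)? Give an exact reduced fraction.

Step 1: cell (1,1) = 21/5
Step 2: cell (1,1) = 213/50
Step 3: cell (1,1) = 8813/2000
Step 4: cell (1,1) = 267341/60000
Full grid after step 4:
  16471/3600 21127/4500 16774/3375 341173/64800
  316787/72000 267341/60000 71929/15000 734909/144000
  90701/21600 306907/72000 982661/216000 19853/4050

Answer: 267341/60000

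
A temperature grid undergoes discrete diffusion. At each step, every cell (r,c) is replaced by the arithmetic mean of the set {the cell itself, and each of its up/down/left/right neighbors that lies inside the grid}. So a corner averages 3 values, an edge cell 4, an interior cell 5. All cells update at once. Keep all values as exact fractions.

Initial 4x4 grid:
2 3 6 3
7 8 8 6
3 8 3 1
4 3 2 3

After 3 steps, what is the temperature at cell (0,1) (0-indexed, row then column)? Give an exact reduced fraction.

Step 1: cell (0,1) = 19/4
Step 2: cell (0,1) = 411/80
Step 3: cell (0,1) = 2461/480
Full grid after step 3:
  3611/720 2461/480 12353/2400 1777/360
  121/24 10633/2000 1009/200 11093/2400
  8813/1800 14161/3000 8711/2000 9157/2400
  929/216 15061/3600 1417/400 2293/720

Answer: 2461/480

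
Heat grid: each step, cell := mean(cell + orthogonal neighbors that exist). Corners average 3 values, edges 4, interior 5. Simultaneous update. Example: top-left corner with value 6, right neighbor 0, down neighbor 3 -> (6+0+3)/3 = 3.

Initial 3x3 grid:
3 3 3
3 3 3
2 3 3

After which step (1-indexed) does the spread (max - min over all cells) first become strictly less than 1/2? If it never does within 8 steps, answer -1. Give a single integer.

Step 1: max=3, min=8/3, spread=1/3
  -> spread < 1/2 first at step 1
Step 2: max=3, min=49/18, spread=5/18
Step 3: max=3, min=607/216, spread=41/216
Step 4: max=1069/360, min=36749/12960, spread=347/2592
Step 5: max=10643/3600, min=2225863/777600, spread=2921/31104
Step 6: max=1270517/432000, min=134139461/46656000, spread=24611/373248
Step 7: max=28503259/9720000, min=8079357967/2799360000, spread=207329/4478976
Step 8: max=1516398401/518400000, min=485854847549/167961600000, spread=1746635/53747712

Answer: 1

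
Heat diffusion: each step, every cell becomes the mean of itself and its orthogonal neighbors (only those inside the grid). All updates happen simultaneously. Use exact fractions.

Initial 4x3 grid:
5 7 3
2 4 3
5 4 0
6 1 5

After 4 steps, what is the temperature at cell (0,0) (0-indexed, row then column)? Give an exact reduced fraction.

Step 1: cell (0,0) = 14/3
Step 2: cell (0,0) = 161/36
Step 3: cell (0,0) = 473/108
Step 4: cell (0,0) = 539711/129600
Full grid after step 4:
  539711/129600 1170923/288000 492061/129600
  874171/216000 449047/120000 386773/108000
  89839/24000 213311/60000 115321/36000
  79751/21600 60443/18000 11471/3600

Answer: 539711/129600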